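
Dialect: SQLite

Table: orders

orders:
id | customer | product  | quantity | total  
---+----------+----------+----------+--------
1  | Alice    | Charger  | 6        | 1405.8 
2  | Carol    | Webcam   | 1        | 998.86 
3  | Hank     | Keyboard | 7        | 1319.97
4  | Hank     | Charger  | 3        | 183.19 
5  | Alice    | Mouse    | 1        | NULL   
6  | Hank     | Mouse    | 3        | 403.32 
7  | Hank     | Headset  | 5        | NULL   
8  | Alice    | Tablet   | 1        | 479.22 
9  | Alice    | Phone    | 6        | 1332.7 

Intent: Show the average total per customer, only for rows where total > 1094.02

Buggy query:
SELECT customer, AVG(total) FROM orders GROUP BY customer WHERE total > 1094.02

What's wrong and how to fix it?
Bug: WHERE cannot follow GROUP BY

Fix: Move the WHERE clause before GROUP BY

Corrected query:
SELECT customer, AVG(total) FROM orders WHERE total > 1094.02 GROUP BY customer

Result:
customer | AVG(total)
---------+-----------
Alice    | 1369.25   
Hank     | 1319.97   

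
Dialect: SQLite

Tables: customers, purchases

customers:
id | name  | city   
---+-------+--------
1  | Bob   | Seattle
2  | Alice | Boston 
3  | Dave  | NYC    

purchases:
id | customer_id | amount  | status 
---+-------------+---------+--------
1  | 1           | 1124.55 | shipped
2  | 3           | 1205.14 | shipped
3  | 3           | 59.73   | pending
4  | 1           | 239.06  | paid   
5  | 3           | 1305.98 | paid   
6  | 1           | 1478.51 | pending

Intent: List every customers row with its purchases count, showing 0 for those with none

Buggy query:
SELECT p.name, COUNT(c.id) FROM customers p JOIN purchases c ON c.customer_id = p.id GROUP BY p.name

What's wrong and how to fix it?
Bug: An inner join excludes parents with zero children

Fix: Switch to LEFT JOIN to retain unmatched parent rows

Corrected query:
SELECT p.name, COUNT(c.id) FROM customers p LEFT JOIN purchases c ON c.customer_id = p.id GROUP BY p.name

Result:
name  | COUNT(c.id)
------+------------
Alice | 0          
Bob   | 3          
Dave  | 3          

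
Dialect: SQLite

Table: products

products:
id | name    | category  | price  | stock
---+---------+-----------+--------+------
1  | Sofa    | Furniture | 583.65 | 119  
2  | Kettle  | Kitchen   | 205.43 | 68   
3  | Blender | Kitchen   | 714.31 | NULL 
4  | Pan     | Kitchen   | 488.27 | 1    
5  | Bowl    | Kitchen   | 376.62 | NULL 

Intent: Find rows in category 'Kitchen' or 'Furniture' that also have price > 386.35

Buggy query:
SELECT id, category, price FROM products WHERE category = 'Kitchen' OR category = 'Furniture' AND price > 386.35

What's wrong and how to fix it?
Bug: AND binds tighter than OR, so this parses as category = 'Kitchen' OR (category = 'Furniture' AND price > 386.35)

Fix: Group the OR with parentheses (or use IN), then AND the threshold

Corrected query:
SELECT id, category, price FROM products WHERE (category = 'Kitchen' OR category = 'Furniture') AND price > 386.35

Result:
id | category  | price 
---+-----------+-------
1  | Furniture | 583.65
3  | Kitchen   | 714.31
4  | Kitchen   | 488.27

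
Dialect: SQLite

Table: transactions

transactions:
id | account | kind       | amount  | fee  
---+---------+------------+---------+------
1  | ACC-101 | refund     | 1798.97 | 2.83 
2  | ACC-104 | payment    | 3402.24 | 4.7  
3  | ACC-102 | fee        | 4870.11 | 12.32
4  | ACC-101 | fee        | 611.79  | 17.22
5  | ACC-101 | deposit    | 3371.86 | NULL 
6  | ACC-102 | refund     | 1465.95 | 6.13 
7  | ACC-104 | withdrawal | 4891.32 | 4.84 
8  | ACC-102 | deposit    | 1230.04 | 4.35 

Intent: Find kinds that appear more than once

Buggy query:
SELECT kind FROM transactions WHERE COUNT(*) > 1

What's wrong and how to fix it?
Bug: WHERE can't reference COUNT(*); aggregates are computed after WHERE

Fix: GROUP BY kind, then filter groups with HAVING COUNT(*) > 1

Corrected query:
SELECT kind FROM transactions GROUP BY kind HAVING COUNT(*) > 1

Result:
kind   
-------
deposit
fee    
refund 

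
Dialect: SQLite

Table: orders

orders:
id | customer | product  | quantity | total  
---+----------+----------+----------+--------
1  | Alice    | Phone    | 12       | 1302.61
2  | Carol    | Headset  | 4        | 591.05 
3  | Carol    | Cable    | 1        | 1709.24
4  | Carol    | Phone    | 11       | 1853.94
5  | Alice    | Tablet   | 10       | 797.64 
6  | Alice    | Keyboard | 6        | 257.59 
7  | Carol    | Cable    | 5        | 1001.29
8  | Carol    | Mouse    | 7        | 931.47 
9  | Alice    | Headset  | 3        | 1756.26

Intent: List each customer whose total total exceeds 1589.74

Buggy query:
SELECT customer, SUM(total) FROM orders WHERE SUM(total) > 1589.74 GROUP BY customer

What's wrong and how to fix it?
Bug: WHERE runs before GROUP BY, so aggregates aren't available there

Fix: Move the aggregate condition to a HAVING clause

Corrected query:
SELECT customer, SUM(total) FROM orders GROUP BY customer HAVING SUM(total) > 1589.74

Result:
customer | SUM(total)
---------+-----------
Alice    | 4114.1    
Carol    | 6086.99   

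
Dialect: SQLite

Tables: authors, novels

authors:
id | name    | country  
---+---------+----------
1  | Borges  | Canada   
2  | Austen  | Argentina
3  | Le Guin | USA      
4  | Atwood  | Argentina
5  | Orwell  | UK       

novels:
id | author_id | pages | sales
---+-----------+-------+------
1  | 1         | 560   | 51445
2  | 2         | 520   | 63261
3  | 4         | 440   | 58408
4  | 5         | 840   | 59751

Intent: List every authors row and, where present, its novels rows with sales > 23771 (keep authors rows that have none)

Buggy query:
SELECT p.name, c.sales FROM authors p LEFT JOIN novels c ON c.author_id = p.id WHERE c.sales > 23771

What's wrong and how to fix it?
Bug: Filtering c.sales in WHERE discards the NULL rows produced by LEFT JOIN, turning it into an inner join

Fix: Put 'c.sales > 23771' in the JOIN's ON clause instead of WHERE

Corrected query:
SELECT p.name, c.sales FROM authors p LEFT JOIN novels c ON c.author_id = p.id AND c.sales > 23771

Result:
name    | sales
--------+------
Borges  | 51445
Austen  | 63261
Le Guin | NULL 
Atwood  | 58408
Orwell  | 59751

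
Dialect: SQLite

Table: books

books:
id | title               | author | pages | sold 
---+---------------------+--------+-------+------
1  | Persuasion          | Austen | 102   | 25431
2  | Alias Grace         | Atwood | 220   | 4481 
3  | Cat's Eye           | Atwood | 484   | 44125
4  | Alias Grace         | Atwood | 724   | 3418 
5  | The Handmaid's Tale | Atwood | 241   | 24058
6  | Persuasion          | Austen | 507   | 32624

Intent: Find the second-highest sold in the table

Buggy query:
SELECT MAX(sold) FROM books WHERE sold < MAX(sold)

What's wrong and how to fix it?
Bug: The inner MAX is an aggregate inside WHERE, which is not allowed

Fix: Compute the overall MAX in a subquery, then take MAX of rows below it

Corrected query:
SELECT MAX(sold) FROM books WHERE sold < (SELECT MAX(sold) FROM books)

Result:
MAX(sold)
---------
32624    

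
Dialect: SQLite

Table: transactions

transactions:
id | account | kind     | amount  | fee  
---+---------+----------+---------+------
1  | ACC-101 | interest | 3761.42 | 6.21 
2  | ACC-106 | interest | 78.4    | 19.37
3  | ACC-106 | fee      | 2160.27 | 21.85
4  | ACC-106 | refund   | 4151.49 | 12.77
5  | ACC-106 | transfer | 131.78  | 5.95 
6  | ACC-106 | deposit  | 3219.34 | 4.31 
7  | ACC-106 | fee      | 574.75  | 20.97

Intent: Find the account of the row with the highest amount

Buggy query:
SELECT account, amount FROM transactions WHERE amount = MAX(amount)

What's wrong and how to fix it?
Bug: MAX(amount) is an aggregate and cannot be used directly in WHERE

Fix: Wrap MAX in a scalar subquery so WHERE compares against a single value

Corrected query:
SELECT account, amount FROM transactions WHERE amount = (SELECT MAX(amount) FROM transactions)

Result:
account | amount 
--------+--------
ACC-106 | 4151.49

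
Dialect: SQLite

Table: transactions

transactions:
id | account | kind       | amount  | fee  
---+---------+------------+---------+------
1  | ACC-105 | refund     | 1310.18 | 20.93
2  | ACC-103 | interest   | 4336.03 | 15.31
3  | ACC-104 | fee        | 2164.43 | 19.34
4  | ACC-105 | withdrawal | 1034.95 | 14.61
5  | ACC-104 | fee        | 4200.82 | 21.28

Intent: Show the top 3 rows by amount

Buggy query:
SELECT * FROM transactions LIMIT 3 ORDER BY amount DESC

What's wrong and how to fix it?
Bug: LIMIT must come after ORDER BY

Fix: Swap the clauses: ORDER BY first, then LIMIT

Corrected query:
SELECT * FROM transactions ORDER BY amount DESC LIMIT 3

Result:
id | account | kind     | amount  | fee  
---+---------+----------+---------+------
2  | ACC-103 | interest | 4336.03 | 15.31
5  | ACC-104 | fee      | 4200.82 | 21.28
3  | ACC-104 | fee      | 2164.43 | 19.34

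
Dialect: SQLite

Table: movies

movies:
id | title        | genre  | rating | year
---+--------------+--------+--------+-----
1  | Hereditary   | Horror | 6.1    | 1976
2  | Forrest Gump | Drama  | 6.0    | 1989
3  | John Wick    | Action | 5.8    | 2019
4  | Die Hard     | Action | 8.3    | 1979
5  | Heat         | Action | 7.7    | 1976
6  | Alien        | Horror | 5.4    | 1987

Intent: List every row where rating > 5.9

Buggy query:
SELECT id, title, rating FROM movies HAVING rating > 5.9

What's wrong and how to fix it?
Bug: HAVING filters the output of aggregation, but this query has no GROUP BY and no aggregate functions, so SQLite rejects it (HAVING clause on a non-aggregate query); the condition here is per row

Fix: Replace HAVING with WHERE since the condition applies to individual rows

Corrected query:
SELECT id, title, rating FROM movies WHERE rating > 5.9

Result:
id | title        | rating
---+--------------+-------
1  | Hereditary   | 6.1   
2  | Forrest Gump | 6     
4  | Die Hard     | 8.3   
5  | Heat         | 7.7   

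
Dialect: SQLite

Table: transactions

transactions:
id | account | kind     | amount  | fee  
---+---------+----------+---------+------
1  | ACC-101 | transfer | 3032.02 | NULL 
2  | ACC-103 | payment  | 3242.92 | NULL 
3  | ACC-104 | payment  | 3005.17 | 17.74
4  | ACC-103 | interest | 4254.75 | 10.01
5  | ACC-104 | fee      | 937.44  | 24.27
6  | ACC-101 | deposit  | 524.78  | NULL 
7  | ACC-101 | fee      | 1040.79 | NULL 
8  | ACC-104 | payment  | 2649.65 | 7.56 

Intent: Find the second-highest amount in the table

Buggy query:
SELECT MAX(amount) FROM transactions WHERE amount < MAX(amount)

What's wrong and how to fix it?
Bug: The inner MAX is an aggregate inside WHERE, which is not allowed

Fix: Put the inner MAX in a scalar subquery

Corrected query:
SELECT MAX(amount) FROM transactions WHERE amount < (SELECT MAX(amount) FROM transactions)

Result:
MAX(amount)
-----------
3242.92    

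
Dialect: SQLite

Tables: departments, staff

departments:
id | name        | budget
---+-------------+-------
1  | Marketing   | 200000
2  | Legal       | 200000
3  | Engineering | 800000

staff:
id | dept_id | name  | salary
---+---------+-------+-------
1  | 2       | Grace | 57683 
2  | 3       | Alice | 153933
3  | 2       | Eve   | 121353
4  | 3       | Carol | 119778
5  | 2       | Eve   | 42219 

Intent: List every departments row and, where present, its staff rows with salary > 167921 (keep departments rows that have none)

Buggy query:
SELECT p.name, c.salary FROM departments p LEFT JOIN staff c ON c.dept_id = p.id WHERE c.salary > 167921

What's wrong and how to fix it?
Bug: A WHERE condition on the right-hand table after LEFT JOIN drops unmatched parents

Fix: Move the right-table condition into the ON clause so unmatched parents are kept

Corrected query:
SELECT p.name, c.salary FROM departments p LEFT JOIN staff c ON c.dept_id = p.id AND c.salary > 167921

Result:
name        | salary
------------+-------
Marketing   | NULL  
Legal       | NULL  
Engineering | NULL  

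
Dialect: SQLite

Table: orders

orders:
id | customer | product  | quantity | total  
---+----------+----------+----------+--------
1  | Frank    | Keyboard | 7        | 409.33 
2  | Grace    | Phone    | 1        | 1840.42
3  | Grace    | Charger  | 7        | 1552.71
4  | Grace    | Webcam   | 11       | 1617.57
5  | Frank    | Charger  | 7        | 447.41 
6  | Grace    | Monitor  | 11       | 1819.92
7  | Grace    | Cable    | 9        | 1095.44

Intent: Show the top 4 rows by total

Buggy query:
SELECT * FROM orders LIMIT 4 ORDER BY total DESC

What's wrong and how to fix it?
Bug: ORDER BY cannot follow LIMIT; LIMIT is the final clause

Fix: Sort with ORDER BY, then apply LIMIT

Corrected query:
SELECT * FROM orders ORDER BY total DESC LIMIT 4

Result:
id | customer | product | quantity | total  
---+----------+---------+----------+--------
2  | Grace    | Phone   | 1        | 1840.42
6  | Grace    | Monitor | 11       | 1819.92
4  | Grace    | Webcam  | 11       | 1617.57
3  | Grace    | Charger | 7        | 1552.71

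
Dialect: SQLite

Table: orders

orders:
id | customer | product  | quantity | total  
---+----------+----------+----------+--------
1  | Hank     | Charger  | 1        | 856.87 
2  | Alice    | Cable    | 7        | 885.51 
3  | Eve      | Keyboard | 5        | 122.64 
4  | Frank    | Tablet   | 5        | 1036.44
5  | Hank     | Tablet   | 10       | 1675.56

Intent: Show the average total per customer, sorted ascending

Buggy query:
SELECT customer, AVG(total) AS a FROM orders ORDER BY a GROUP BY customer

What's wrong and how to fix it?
Bug: ORDER BY appears before GROUP BY; SQL clause order requires GROUP BY first

Fix: Move ORDER BY to the end, after GROUP BY

Corrected query:
SELECT customer, AVG(total) AS a FROM orders GROUP BY customer ORDER BY a

Result:
customer | a       
---------+---------
Eve      | 122.64  
Alice    | 885.51  
Frank    | 1036.44 
Hank     | 1266.215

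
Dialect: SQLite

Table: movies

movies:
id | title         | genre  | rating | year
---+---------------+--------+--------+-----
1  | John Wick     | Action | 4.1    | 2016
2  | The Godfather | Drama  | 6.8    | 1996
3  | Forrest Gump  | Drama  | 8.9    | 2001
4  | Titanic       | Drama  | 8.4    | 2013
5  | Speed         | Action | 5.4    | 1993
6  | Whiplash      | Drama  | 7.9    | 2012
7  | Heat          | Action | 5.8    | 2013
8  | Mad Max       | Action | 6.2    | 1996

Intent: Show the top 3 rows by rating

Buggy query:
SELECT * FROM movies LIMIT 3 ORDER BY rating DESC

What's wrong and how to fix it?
Bug: LIMIT must come after ORDER BY

Fix: Sort with ORDER BY, then apply LIMIT

Corrected query:
SELECT * FROM movies ORDER BY rating DESC LIMIT 3

Result:
id | title        | genre | rating | year
---+--------------+-------+--------+-----
3  | Forrest Gump | Drama | 8.9    | 2001
4  | Titanic      | Drama | 8.4    | 2013
6  | Whiplash     | Drama | 7.9    | 2012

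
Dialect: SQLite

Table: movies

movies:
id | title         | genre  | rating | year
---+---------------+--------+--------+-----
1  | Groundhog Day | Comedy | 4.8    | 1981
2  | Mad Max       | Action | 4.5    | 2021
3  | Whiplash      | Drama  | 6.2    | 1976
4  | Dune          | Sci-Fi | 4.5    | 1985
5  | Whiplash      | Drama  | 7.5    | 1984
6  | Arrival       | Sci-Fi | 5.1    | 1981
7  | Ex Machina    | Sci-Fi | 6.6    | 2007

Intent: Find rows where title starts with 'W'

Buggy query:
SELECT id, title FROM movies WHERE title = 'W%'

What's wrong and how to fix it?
Bug: Wildcards only work with LIKE; '=' treats '%' as a literal character

Fix: Replace '=' with LIKE so 'W%' is treated as a pattern

Corrected query:
SELECT id, title FROM movies WHERE title LIKE 'W%'

Result:
id | title   
---+---------
3  | Whiplash
5  | Whiplash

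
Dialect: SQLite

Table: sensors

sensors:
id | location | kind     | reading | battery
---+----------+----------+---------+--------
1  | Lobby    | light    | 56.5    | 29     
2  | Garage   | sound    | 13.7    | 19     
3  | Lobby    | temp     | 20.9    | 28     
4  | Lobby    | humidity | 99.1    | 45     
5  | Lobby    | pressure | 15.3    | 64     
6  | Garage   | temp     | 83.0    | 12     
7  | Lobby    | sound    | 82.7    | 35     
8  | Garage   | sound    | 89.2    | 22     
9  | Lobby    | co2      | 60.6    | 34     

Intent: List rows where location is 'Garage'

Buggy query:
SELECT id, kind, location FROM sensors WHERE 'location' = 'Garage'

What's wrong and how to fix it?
Bug: Single quotes denote string literals in SQL; the column name is being compared as a constant string

Fix: Remove the quotes around the column name (or use double quotes for an identifier)

Corrected query:
SELECT id, kind, location FROM sensors WHERE location = 'Garage'

Result:
id | kind  | location
---+-------+---------
2  | sound | Garage  
6  | temp  | Garage  
8  | sound | Garage  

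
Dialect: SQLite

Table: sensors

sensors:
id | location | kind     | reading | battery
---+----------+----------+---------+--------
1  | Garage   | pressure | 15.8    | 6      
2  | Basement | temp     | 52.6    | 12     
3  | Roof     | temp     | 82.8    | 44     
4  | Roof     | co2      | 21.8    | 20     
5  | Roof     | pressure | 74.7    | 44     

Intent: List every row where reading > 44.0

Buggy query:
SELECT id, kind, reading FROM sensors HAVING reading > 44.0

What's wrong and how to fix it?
Bug: HAVING filters the output of aggregation, but this query has no GROUP BY and no aggregate functions, so SQLite rejects it (HAVING clause on a non-aggregate query); the condition here is per row

Fix: Use WHERE for row-level filtering

Corrected query:
SELECT id, kind, reading FROM sensors WHERE reading > 44.0

Result:
id | kind     | reading
---+----------+--------
2  | temp     | 52.6   
3  | temp     | 82.8   
5  | pressure | 74.7   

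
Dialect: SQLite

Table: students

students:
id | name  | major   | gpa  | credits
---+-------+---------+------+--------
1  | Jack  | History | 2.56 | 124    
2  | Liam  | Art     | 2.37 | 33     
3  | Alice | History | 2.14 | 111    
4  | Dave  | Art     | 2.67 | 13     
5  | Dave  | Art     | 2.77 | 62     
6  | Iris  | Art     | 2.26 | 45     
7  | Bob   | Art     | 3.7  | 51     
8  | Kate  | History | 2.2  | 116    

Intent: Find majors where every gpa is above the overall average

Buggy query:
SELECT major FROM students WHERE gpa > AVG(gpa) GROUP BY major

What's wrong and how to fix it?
Bug: AVG() is an aggregate; it can't sit directly in WHERE

Fix: Compute the overall average in a scalar subquery and compare each group's MIN against it in HAVING

Corrected query:
SELECT major FROM students GROUP BY major HAVING MIN(gpa) > (SELECT AVG(gpa) FROM students)

Result:
(no rows)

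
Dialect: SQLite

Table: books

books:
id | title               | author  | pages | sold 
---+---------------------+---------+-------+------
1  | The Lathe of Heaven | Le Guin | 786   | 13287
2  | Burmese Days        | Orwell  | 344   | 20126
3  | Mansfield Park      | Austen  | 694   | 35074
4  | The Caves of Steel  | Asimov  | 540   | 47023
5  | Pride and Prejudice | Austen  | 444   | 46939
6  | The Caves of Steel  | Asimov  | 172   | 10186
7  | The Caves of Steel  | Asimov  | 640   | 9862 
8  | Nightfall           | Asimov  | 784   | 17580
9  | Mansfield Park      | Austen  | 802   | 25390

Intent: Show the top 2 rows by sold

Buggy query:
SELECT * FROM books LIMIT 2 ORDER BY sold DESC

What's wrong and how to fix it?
Bug: LIMIT must come after ORDER BY

Fix: Swap the clauses: ORDER BY first, then LIMIT

Corrected query:
SELECT * FROM books ORDER BY sold DESC LIMIT 2

Result:
id | title               | author | pages | sold 
---+---------------------+--------+-------+------
4  | The Caves of Steel  | Asimov | 540   | 47023
5  | Pride and Prejudice | Austen | 444   | 46939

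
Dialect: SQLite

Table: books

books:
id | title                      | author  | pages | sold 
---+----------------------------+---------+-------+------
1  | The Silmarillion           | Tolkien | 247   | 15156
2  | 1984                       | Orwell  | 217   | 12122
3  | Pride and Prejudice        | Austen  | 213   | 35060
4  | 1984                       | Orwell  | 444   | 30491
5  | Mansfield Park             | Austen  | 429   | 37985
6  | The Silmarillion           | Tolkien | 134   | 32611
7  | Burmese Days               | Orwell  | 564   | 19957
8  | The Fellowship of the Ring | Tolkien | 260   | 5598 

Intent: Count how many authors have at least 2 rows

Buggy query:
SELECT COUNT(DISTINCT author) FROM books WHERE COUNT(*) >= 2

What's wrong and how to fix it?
Bug: WHERE filters individual rows, not groups, so a group-level COUNT is invalid there

Fix: Group first with HAVING COUNT(*) >= 2, then COUNT the resulting groups

Corrected query:
SELECT COUNT(*) FROM (SELECT author FROM books GROUP BY author HAVING COUNT(*) >= 2)

Result:
COUNT(*)
--------
3       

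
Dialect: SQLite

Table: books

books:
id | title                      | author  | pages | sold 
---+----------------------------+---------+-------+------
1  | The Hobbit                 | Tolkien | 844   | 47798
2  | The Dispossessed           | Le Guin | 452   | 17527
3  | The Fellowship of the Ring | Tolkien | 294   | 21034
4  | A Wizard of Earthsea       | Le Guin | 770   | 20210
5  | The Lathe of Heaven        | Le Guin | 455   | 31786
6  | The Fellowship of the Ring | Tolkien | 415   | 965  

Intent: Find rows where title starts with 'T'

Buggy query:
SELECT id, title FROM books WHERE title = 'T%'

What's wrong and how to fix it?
Bug: Wildcards only work with LIKE; '=' treats '%' as a literal character

Fix: Replace '=' with LIKE so 'T%' is treated as a pattern

Corrected query:
SELECT id, title FROM books WHERE title LIKE 'T%'

Result:
id | title                     
---+---------------------------
1  | The Hobbit                
2  | The Dispossessed          
3  | The Fellowship of the Ring
5  | The Lathe of Heaven       
6  | The Fellowship of the Ring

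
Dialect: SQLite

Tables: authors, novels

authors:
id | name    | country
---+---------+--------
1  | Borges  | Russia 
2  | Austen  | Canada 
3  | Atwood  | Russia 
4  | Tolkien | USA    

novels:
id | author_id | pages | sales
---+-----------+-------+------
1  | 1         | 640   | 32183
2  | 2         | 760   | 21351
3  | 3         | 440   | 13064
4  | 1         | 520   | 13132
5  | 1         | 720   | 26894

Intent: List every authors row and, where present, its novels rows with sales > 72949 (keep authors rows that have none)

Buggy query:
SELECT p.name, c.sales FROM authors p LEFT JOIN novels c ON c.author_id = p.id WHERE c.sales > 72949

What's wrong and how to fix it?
Bug: A WHERE condition on the right-hand table after LEFT JOIN drops unmatched parents

Fix: Move the right-table condition into the ON clause so unmatched parents are kept

Corrected query:
SELECT p.name, c.sales FROM authors p LEFT JOIN novels c ON c.author_id = p.id AND c.sales > 72949

Result:
name    | sales
--------+------
Borges  | NULL 
Austen  | NULL 
Atwood  | NULL 
Tolkien | NULL 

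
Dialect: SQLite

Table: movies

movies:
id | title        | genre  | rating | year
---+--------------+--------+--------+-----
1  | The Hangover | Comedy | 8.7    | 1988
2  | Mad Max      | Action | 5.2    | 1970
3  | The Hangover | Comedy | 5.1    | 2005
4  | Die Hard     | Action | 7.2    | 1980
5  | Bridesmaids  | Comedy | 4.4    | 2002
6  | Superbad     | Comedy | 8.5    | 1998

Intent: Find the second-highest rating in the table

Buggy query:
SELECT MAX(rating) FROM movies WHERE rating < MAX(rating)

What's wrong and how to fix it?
Bug: The inner MAX is an aggregate inside WHERE, which is not allowed

Fix: Compute the overall MAX in a subquery, then take MAX of rows below it

Corrected query:
SELECT MAX(rating) FROM movies WHERE rating < (SELECT MAX(rating) FROM movies)

Result:
MAX(rating)
-----------
8.5        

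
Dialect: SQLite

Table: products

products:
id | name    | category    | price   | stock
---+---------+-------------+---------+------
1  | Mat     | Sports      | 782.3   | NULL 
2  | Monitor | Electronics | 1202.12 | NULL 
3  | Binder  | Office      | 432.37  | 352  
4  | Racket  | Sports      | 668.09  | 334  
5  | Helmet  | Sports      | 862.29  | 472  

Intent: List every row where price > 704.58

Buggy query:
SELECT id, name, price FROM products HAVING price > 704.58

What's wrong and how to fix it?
Bug: This is a non-aggregate query (no GROUP BY, no aggregates), so in SQLite the HAVING clause is invalid here; a row-level condition belongs in WHERE

Fix: Use WHERE for row-level filtering

Corrected query:
SELECT id, name, price FROM products WHERE price > 704.58

Result:
id | name    | price  
---+---------+--------
1  | Mat     | 782.3  
2  | Monitor | 1202.12
5  | Helmet  | 862.29 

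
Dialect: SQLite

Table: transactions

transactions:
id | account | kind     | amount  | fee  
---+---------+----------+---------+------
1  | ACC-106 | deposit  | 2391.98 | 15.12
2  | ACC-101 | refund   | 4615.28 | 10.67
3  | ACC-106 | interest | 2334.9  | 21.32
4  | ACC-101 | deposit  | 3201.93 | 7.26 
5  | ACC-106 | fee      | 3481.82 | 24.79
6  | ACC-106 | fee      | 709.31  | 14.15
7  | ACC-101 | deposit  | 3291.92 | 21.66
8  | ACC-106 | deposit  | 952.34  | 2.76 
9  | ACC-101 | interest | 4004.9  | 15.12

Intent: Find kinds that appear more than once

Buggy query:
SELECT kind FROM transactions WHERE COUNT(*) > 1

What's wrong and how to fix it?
Bug: COUNT(*) is an aggregate and cannot be used in WHERE

Fix: GROUP BY kind, then filter groups with HAVING COUNT(*) > 1

Corrected query:
SELECT kind FROM transactions GROUP BY kind HAVING COUNT(*) > 1

Result:
kind    
--------
deposit 
fee     
interest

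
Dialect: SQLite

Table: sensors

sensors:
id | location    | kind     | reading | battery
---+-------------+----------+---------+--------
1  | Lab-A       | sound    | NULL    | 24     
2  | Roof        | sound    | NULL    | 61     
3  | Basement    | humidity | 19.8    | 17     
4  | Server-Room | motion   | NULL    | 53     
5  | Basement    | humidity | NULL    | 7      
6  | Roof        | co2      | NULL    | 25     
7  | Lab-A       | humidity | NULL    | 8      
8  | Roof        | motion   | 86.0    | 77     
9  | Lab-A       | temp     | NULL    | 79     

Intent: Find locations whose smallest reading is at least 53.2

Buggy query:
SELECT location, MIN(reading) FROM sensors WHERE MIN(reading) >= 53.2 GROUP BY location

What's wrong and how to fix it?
Bug: MIN() in WHERE is a misuse of aggregate

Fix: Use HAVING for the per-group MIN condition

Corrected query:
SELECT location, MIN(reading) FROM sensors GROUP BY location HAVING MIN(reading) >= 53.2

Result:
location | MIN(reading)
---------+-------------
Roof     | 86          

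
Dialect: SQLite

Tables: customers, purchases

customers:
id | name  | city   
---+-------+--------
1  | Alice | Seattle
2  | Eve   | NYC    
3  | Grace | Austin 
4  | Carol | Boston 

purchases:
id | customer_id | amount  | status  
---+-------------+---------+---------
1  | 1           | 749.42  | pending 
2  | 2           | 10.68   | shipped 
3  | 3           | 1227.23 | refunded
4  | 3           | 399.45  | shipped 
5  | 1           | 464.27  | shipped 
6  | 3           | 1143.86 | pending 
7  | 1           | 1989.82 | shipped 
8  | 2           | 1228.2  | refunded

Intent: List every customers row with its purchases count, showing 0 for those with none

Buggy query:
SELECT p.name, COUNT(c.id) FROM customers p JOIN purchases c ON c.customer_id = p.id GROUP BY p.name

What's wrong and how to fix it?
Bug: INNER JOIN drops customers rows that have no matching purchases rows

Fix: Switch to LEFT JOIN to retain unmatched parent rows

Corrected query:
SELECT p.name, COUNT(c.id) FROM customers p LEFT JOIN purchases c ON c.customer_id = p.id GROUP BY p.name

Result:
name  | COUNT(c.id)
------+------------
Alice | 3          
Carol | 0          
Eve   | 2          
Grace | 3          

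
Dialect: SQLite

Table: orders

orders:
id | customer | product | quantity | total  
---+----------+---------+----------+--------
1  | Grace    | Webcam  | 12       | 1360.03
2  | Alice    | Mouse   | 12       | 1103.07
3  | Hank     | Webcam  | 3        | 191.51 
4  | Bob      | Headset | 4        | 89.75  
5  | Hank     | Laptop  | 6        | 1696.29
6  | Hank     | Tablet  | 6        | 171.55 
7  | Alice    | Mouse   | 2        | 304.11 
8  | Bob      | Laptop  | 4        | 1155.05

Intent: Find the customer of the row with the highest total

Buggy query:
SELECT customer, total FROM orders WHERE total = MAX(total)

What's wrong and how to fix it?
Bug: WHERE is evaluated per row; an aggregate over the whole table isn't defined there

Fix: Wrap MAX in a scalar subquery so WHERE compares against a single value

Corrected query:
SELECT customer, total FROM orders WHERE total = (SELECT MAX(total) FROM orders)

Result:
customer | total  
---------+--------
Hank     | 1696.29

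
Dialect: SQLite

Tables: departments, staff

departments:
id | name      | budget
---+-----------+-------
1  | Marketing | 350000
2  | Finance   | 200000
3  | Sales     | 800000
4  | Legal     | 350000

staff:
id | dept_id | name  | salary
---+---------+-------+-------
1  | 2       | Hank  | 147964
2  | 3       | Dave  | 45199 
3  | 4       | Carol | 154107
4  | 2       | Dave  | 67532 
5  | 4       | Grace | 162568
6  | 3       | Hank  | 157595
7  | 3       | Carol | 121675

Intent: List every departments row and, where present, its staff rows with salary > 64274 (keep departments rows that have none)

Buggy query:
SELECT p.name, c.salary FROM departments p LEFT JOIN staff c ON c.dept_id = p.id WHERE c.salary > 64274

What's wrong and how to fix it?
Bug: Filtering c.salary in WHERE discards the NULL rows produced by LEFT JOIN, turning it into an inner join

Fix: Move the right-table condition into the ON clause so unmatched parents are kept

Corrected query:
SELECT p.name, c.salary FROM departments p LEFT JOIN staff c ON c.dept_id = p.id AND c.salary > 64274

Result:
name      | salary
----------+-------
Marketing | NULL  
Finance   | 67532 
Finance   | 147964
Sales     | 121675
Sales     | 157595
Legal     | 154107
Legal     | 162568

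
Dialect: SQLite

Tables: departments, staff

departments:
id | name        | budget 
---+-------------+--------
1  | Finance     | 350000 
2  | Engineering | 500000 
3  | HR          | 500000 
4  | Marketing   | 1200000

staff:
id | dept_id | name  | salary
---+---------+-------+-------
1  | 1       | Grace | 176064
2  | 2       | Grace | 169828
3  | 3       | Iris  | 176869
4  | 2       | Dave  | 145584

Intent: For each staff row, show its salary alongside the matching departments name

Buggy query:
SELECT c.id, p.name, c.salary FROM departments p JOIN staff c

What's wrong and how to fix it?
Bug: Missing join condition: each staff row is matched to all departments rows instead of just its own

Fix: Add ON c.dept_id = p.id to the JOIN

Corrected query:
SELECT c.id, p.name, c.salary FROM departments p JOIN staff c ON c.dept_id = p.id

Result:
id | name        | salary
---+-------------+-------
1  | Finance     | 176064
2  | Engineering | 169828
3  | HR          | 176869
4  | Engineering | 145584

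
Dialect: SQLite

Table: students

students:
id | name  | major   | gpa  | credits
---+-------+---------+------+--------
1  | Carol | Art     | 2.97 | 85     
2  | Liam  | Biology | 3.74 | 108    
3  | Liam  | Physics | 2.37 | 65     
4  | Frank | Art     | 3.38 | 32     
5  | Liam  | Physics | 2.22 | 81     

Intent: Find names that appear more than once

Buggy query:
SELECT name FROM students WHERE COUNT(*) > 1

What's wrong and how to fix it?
Bug: WHERE can't reference COUNT(*); aggregates are computed after WHERE

Fix: GROUP BY name, then filter groups with HAVING COUNT(*) > 1

Corrected query:
SELECT name FROM students GROUP BY name HAVING COUNT(*) > 1

Result:
name
----
Liam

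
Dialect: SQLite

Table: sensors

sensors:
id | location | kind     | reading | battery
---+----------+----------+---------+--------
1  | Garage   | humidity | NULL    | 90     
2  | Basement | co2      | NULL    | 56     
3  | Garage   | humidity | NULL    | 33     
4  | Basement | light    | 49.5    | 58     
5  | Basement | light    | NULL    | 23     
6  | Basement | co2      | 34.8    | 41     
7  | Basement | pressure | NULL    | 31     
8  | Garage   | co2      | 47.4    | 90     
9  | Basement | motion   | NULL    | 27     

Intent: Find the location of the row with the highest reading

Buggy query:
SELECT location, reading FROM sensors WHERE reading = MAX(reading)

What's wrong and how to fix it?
Bug: MAX(reading) is an aggregate and cannot be used directly in WHERE

Fix: Use a subquery: WHERE reading = (SELECT MAX(reading) FROM sensors)

Corrected query:
SELECT location, reading FROM sensors WHERE reading = (SELECT MAX(reading) FROM sensors)

Result:
location | reading
---------+--------
Basement | 49.5   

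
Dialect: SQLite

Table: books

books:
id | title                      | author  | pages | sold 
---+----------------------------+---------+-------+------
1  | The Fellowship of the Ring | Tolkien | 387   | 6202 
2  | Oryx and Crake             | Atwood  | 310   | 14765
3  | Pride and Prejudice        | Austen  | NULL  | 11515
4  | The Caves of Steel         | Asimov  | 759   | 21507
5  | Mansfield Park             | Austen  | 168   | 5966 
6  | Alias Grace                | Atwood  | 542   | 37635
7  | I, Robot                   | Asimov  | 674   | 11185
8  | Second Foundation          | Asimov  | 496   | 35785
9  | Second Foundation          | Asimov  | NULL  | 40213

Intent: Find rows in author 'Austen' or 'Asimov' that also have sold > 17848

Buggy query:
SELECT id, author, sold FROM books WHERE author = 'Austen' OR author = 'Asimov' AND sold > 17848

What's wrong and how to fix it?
Bug: Without parentheses, AND is evaluated before OR, so the sold filter only applies to the 'Asimov' branch

Fix: Group the OR with parentheses (or use IN), then AND the threshold

Corrected query:
SELECT id, author, sold FROM books WHERE (author = 'Austen' OR author = 'Asimov') AND sold > 17848

Result:
id | author | sold 
---+--------+------
4  | Asimov | 21507
8  | Asimov | 35785
9  | Asimov | 40213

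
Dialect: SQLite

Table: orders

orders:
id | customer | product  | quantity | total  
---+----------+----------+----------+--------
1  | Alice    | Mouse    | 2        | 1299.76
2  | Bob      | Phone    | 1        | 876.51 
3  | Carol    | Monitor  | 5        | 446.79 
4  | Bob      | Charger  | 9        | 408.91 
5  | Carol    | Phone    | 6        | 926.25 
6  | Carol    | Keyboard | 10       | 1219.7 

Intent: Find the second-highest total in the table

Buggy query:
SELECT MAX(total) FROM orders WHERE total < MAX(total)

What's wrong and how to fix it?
Bug: The inner MAX is an aggregate inside WHERE, which is not allowed

Fix: Put the inner MAX in a scalar subquery

Corrected query:
SELECT MAX(total) FROM orders WHERE total < (SELECT MAX(total) FROM orders)

Result:
MAX(total)
----------
1219.7    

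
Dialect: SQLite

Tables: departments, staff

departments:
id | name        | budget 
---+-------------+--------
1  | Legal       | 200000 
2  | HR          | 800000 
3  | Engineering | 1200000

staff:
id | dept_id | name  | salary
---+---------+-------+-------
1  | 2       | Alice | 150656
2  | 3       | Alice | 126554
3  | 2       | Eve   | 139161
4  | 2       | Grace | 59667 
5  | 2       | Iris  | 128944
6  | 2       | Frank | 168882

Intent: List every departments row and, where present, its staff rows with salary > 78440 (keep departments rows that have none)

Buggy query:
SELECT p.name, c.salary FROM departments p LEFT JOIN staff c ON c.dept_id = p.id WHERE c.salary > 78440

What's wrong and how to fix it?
Bug: Filtering c.salary in WHERE discards the NULL rows produced by LEFT JOIN, turning it into an inner join

Fix: Move the right-table condition into the ON clause so unmatched parents are kept

Corrected query:
SELECT p.name, c.salary FROM departments p LEFT JOIN staff c ON c.dept_id = p.id AND c.salary > 78440

Result:
name        | salary
------------+-------
Legal       | NULL  
HR          | 128944
HR          | 139161
HR          | 150656
HR          | 168882
Engineering | 126554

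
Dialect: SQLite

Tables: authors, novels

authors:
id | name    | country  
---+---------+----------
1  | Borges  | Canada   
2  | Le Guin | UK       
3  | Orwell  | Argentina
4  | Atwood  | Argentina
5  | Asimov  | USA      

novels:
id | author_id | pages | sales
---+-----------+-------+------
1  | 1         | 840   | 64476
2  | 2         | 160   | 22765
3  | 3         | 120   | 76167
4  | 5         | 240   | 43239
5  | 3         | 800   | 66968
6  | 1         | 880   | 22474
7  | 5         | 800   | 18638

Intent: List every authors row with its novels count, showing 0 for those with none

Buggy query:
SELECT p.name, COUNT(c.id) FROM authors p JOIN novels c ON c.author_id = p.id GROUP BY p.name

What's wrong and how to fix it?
Bug: An inner join excludes parents with zero children

Fix: Use LEFT JOIN so parents without children still appear (COUNT(c.id) gives 0)

Corrected query:
SELECT p.name, COUNT(c.id) FROM authors p LEFT JOIN novels c ON c.author_id = p.id GROUP BY p.name

Result:
name    | COUNT(c.id)
--------+------------
Asimov  | 2          
Atwood  | 0          
Borges  | 2          
Le Guin | 1          
Orwell  | 2          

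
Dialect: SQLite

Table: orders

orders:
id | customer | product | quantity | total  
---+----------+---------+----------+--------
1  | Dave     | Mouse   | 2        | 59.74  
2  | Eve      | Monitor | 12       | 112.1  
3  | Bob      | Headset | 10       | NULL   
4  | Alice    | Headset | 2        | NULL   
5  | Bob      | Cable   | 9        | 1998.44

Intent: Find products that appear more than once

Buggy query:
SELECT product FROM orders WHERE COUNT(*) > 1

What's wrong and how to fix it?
Bug: COUNT(*) is an aggregate and cannot be used in WHERE

Fix: Group first, then use HAVING for the count condition

Corrected query:
SELECT product FROM orders GROUP BY product HAVING COUNT(*) > 1

Result:
product
-------
Headset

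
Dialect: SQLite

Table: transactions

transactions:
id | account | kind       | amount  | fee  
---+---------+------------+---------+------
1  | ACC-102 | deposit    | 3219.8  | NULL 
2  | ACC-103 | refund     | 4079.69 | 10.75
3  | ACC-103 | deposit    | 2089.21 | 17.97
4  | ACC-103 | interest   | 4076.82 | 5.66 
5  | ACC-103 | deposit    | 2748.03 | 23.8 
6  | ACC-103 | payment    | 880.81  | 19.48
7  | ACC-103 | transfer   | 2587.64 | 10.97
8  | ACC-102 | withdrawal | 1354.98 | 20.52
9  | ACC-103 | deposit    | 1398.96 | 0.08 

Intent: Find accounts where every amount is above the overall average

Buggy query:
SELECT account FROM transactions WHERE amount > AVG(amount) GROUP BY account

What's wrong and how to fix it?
Bug: WHERE evaluates per row before aggregation, so AVG() is unavailable

Fix: Compute the overall average in a scalar subquery and compare each group's MIN against it in HAVING

Corrected query:
SELECT account FROM transactions GROUP BY account HAVING MIN(amount) > (SELECT AVG(amount) FROM transactions)

Result:
(no rows)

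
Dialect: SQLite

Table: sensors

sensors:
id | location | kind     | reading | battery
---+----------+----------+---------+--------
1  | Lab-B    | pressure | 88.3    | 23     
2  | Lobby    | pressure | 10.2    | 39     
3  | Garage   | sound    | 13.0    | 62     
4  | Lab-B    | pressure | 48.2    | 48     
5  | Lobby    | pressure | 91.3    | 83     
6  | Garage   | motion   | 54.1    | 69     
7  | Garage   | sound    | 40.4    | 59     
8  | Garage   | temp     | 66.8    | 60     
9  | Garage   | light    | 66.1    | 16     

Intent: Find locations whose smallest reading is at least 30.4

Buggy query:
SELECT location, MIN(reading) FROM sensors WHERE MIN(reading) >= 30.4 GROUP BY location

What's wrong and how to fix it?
Bug: Aggregates like MIN are computed per group after WHERE runs

Fix: Use HAVING for the per-group MIN condition

Corrected query:
SELECT location, MIN(reading) FROM sensors GROUP BY location HAVING MIN(reading) >= 30.4

Result:
location | MIN(reading)
---------+-------------
Lab-B    | 48.2        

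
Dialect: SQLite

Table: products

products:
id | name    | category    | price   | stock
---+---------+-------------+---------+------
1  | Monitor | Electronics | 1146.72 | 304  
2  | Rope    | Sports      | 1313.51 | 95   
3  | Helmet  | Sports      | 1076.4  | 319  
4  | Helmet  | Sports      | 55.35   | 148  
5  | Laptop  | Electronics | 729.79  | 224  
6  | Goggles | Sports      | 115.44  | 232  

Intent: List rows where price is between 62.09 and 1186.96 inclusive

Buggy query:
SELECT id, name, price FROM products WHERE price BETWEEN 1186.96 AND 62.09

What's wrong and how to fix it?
Bug: BETWEEN expects the lower bound first; with 1186.96 AND 62.09 the range is empty

Fix: Swap the bounds so the smaller value comes first

Corrected query:
SELECT id, name, price FROM products WHERE price BETWEEN 62.09 AND 1186.96

Result:
id | name    | price  
---+---------+--------
1  | Monitor | 1146.72
3  | Helmet  | 1076.4 
5  | Laptop  | 729.79 
6  | Goggles | 115.44 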